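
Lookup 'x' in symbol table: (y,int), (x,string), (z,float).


Lookup 'x' → type string


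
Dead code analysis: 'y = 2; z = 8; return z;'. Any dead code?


y is assigned but never read
Dead: 'y = 2'


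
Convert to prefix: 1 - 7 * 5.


'*' binds tighter: tree is (- 1 (* 7 5))
Prefix: - 1 * 7 5


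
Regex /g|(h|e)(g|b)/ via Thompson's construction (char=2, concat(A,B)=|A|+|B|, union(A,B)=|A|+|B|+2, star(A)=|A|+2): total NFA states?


Syntax tree has 5 char leaf(s), 3 union(s), 0 star(s)
chars contribute 5×2 = 10; each union adds +2; each star adds +2
Total: 10 + 6 + 0 = 16 states


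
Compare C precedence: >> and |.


'>>' is shift (level 8); '|' is bitwise OR (level 3)
Higher level binds tighter
'>>' has higher precedence than '|'


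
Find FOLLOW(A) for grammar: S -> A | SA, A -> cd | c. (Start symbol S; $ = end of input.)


$ ∈ FOLLOW(S). For each A -> αBβ: add FIRST(β)\{ε} to FOLLOW(B); if β nullable, add FOLLOW(A).
FOLLOW(A) = {$, c}


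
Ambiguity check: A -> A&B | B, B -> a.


precedence layered via separate nonterminal B: deterministic
Unambiguous


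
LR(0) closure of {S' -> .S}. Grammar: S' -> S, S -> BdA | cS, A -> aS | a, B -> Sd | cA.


Start: S' -> .S
For each item with dot before a nonterminal B, add B -> .γ for every B-production
Closure: [S' -> .S, S -> .BdA, S -> .cS, B -> .Sd, B -> .cA]


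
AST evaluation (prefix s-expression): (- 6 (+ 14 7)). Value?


Evaluate inner: (+ 14 7) = 21
Evaluate root: (- 6 21) = -15
Result: -15


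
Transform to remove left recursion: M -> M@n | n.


Left-recursive alternatives: M@n; non-recursive: n
Introduce M': M -> nM', M' -> @nM' | ε


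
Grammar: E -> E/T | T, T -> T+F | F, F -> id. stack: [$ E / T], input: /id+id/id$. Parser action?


handle 'E/T' on top; lookahead ∈ FOLLOW(E) = {/, $}
Action: reduce (E -> E/T)


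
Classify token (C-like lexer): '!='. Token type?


Pattern: operator symbol
Type: OPERATOR


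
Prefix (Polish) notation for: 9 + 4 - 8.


left-to-right (same/higher precedence on left): tree is (- (+ 9 4) 8)
Prefix: - + 9 4 8


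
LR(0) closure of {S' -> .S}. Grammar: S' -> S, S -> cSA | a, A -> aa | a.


Start: S' -> .S
For each item with dot before a nonterminal B, add B -> .γ for every B-production
Closure: [S' -> .S, S -> .cSA, S -> .a]


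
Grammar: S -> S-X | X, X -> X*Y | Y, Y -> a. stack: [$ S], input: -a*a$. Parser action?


shift '-' to continue S -> S-X
Action: shift


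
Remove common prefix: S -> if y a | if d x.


Common prefix: 'if'
Factored: S -> if S', S' -> y a | d x


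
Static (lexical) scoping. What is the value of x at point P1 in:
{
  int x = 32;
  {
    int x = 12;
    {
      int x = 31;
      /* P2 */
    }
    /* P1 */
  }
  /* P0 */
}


x declared in the same block as P1
x = 12


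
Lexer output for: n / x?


Scan left to right, longest-match per lexeme
Tokens: ID(n), OP(/), ID(x)


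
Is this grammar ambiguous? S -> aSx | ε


balanced a^n…x^n: each string has a unique parse
Unambiguous


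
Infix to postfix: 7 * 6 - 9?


Left to right (same or higher precedence on left)
Postfix: 7 6 * 9 -


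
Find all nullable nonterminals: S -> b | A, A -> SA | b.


A nonterminal is nullable iff some alternative derives ε (directly, or every symbol in it is nullable)
Nullable: {}


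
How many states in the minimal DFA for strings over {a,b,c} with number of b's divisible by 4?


Track (count of b) mod 4: states 0..3, accept at 0
Minimal DFA: 4 states


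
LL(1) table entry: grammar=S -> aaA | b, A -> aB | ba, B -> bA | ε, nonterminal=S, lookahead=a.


For [S, a]: 'a' ∈ FIRST(aaA)
Entry: S -> aaA


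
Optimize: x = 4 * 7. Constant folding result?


4 * 7 = 28 at compile time
Optimized: x = 28


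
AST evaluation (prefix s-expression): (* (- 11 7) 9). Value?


Evaluate inner: (- 11 7) = 4
Evaluate root: (* 4 9) = 36
Result: 36


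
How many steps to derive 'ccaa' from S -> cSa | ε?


Derivation: S => cSa => ccSaa => ccaa
Steps: 3


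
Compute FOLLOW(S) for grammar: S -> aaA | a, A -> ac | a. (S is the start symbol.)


$ ∈ FOLLOW(S). For each A -> αBβ: add FIRST(β)\{ε} to FOLLOW(B); if β nullable, add FOLLOW(A).
FOLLOW(S) = {$}


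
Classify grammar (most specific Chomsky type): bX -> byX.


LHS has context (more than one symbol) and |LHS| ≤ |RHS|
Classification: Type 1 (Context-Sensitive)


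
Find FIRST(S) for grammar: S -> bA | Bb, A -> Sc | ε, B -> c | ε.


Per alternative of S: FIRST(bA) = {b}; FIRST(Bb) = {b, c}
FIRST(S) = {b, c}


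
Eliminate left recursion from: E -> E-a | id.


Left-recursive alternatives: E-a; non-recursive: id
Introduce E': E -> idE', E' -> -aE' | ε


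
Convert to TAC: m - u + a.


Break into single-operator statements:
t1 = m - u
t2 = t1 + a


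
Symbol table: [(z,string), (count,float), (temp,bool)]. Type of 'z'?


Lookup 'z' → type string


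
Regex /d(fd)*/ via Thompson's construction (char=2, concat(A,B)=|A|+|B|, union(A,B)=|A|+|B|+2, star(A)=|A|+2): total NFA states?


Syntax tree has 3 char leaf(s), 0 union(s), 1 star(s)
chars contribute 3×2 = 6; each union adds +2; each star adds +2
Total: 6 + 0 + 2 = 8 states


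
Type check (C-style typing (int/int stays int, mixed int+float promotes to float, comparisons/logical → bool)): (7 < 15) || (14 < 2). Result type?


Operand types: bool || bool
Rule: logical operators take bool operands and yield bool
Result type: bool


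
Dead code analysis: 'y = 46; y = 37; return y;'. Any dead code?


first assignment to y is overwritten before any read
Dead: 'y = 46'


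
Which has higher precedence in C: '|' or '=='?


'==' is equality (level 6); '|' is bitwise OR (level 3)
Higher level binds tighter
'==' has higher precedence than '|'


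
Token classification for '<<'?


Pattern: operator symbol
Type: OPERATOR


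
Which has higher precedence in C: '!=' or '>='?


'>=' is relational (level 7); '!=' is equality (level 6)
Higher level binds tighter
'>=' has higher precedence than '!='


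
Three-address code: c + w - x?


Break into single-operator statements:
t1 = c + w
t2 = t1 - x


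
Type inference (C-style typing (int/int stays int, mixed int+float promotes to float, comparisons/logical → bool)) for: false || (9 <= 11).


Operand types: bool || bool
Rule: logical operators take bool operands and yield bool
Result type: bool


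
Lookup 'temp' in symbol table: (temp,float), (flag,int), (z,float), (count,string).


Lookup 'temp' → type float


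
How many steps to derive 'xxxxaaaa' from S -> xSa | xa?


Derivation: S => xSa => xxSaa => xxxSaaa => xxxxaaaa
Steps: 4


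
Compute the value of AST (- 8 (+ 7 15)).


Evaluate inner: (+ 7 15) = 22
Evaluate root: (- 8 22) = -14
Result: -14


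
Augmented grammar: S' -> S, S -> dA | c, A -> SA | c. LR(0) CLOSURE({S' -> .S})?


Start: S' -> .S
For each item with dot before a nonterminal B, add B -> .γ for every B-production
Closure: [S' -> .S, S -> .dA, S -> .c]


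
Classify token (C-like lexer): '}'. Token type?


Pattern: delimiter/punctuation
Type: PUNCTUATION


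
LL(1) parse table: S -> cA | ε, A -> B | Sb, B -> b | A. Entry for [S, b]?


For [S, b]: ε is nullable and 'b' ∈ FOLLOW(S)
Entry: S -> ε


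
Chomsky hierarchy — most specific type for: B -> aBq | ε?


Single nonterminal LHS, but a^n q^n is not regular
Classification: Type 2 (Context-Free)


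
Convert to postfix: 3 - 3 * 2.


* has higher precedence, evaluate 3*2 first
Postfix: 3 3 2 * -


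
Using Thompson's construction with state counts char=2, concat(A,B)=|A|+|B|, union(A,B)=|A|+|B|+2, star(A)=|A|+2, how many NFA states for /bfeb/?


Syntax tree has 4 char leaf(s), 0 union(s), 0 star(s)
chars contribute 4×2 = 8; each union adds +2; each star adds +2
Total: 8 + 0 + 0 = 8 states


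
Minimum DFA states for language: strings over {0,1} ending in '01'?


Track the longest suffix of input matching a prefix of '01': 3 classes (prefixes of length 0..2)
Minimal DFA: 3 states


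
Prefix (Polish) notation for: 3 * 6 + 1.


left-to-right (same/higher precedence on left): tree is (+ (* 3 6) 1)
Prefix: + * 3 6 1


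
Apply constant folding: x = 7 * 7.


7 * 7 = 49 at compile time
Optimized: x = 49


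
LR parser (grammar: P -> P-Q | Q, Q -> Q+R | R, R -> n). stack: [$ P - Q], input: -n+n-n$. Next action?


handle 'P-Q' on top; lookahead ∈ FOLLOW(P) = {-, $}
Action: reduce (P -> P-Q)


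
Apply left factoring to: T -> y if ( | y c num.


Common prefix: 'y'
Factored: T -> y T', T' -> if ( | c num


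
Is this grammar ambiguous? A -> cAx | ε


balanced c^n…x^n: each string has a unique parse
Unambiguous


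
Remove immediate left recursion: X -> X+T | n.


Left-recursive alternatives: X+T; non-recursive: n
Introduce X': X -> nX', X' -> +TX' | ε


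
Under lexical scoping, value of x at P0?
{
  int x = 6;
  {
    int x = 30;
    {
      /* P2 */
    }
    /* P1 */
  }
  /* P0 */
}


x declared in the same block as P0
x = 6


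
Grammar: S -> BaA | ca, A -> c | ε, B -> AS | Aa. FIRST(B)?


Per alternative of B: FIRST(AS) = {a, c}; FIRST(Aa) = {a, c}
FIRST(B) = {a, c}


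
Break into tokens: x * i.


Scan left to right, longest-match per lexeme
Tokens: ID(x), OP(*), ID(i)


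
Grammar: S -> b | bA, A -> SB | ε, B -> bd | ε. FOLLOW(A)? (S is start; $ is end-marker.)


$ ∈ FOLLOW(S). For each A -> αBβ: add FIRST(β)\{ε} to FOLLOW(B); if β nullable, add FOLLOW(A).
FOLLOW(A) = {$, b}


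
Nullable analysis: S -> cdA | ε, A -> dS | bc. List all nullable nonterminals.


A nonterminal is nullable iff some alternative derives ε (directly, or every symbol in it is nullable)
Nullable: {S}


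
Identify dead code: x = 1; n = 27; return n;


x is assigned but never read
Dead: 'x = 1'


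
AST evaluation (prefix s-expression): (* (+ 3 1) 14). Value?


Evaluate inner: (+ 3 1) = 4
Evaluate root: (* 4 14) = 56
Result: 56


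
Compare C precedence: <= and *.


'*' is multiplicative (level 10); '<=' is relational (level 7)
Higher level binds tighter
'*' has higher precedence than '<='


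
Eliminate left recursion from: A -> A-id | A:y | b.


Left-recursive alternatives: A-id, A:y; non-recursive: b
Introduce A': A -> bA', A' -> -idA' | :yA' | ε


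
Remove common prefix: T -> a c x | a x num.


Common prefix: 'a'
Factored: T -> a T', T' -> c x | x num


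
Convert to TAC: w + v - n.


Break into single-operator statements:
t1 = w + v
t2 = t1 - n


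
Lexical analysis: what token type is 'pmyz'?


Pattern: letter/underscore followed by alphanumerics, not a keyword
Type: IDENTIFIER


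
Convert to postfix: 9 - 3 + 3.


Left to right (same or higher precedence on left)
Postfix: 9 3 - 3 +


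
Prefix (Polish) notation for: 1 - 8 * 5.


'*' binds tighter: tree is (- 1 (* 8 5))
Prefix: - 1 * 8 5


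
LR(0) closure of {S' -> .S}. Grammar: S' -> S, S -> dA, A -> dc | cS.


Start: S' -> .S
For each item with dot before a nonterminal B, add B -> .γ for every B-production
Closure: [S' -> .S, S -> .dA]


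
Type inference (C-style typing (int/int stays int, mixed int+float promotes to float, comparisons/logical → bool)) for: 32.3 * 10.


Operand types: float * int
Rule: mixed int/float promotes to float; int/int stays int
Result type: float


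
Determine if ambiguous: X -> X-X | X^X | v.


'v-v^v' has two parse trees (no precedence encoded between - and ^)
Ambiguous


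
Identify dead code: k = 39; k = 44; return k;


first assignment to k is overwritten before any read
Dead: 'k = 39'


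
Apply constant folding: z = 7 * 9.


7 * 9 = 63 at compile time
Optimized: z = 63


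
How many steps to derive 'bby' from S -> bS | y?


Derivation: S => bS => bbS => bby
Steps: 3


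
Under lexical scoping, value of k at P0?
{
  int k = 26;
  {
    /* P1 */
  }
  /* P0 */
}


k declared in the same block as P0
k = 26


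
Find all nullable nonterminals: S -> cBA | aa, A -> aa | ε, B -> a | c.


A nonterminal is nullable iff some alternative derives ε (directly, or every symbol in it is nullable)
Nullable: {A}


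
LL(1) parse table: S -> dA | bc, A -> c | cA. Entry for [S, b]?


For [S, b]: 'b' ∈ FIRST(bc)
Entry: S -> bc


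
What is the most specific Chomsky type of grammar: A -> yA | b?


Right-linear: every RHS is a terminal or a terminal followed by one nonterminal
Classification: Type 3 (Regular)


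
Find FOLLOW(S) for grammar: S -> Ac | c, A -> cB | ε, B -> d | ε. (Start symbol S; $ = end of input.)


$ ∈ FOLLOW(S). For each A -> αBβ: add FIRST(β)\{ε} to FOLLOW(B); if β nullable, add FOLLOW(A).
FOLLOW(S) = {$}


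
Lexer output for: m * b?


Scan left to right, longest-match per lexeme
Tokens: ID(m), OP(*), ID(b)


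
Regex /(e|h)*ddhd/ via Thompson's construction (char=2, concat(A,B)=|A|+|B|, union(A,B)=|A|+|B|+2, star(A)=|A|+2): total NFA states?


Syntax tree has 6 char leaf(s), 1 union(s), 1 star(s)
chars contribute 6×2 = 12; each union adds +2; each star adds +2
Total: 12 + 2 + 2 = 16 states


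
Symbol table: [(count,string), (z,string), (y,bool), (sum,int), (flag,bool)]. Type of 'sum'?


Lookup 'sum' → type int


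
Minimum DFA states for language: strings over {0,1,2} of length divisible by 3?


Track length mod 3: states 0..2, accept at 0
Minimal DFA: 3 states


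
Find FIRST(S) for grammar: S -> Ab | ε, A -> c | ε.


Per alternative of S: FIRST(Ab) = {b, c}; FIRST(ε) = {ε}
FIRST(S) = {b, c, ε}


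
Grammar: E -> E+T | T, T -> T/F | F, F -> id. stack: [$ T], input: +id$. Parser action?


lookahead ∉ {/} so T won't extend; reduce E -> T
Action: reduce (E -> T)


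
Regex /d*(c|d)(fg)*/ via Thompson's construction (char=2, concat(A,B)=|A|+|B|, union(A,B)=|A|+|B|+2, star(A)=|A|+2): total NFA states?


Syntax tree has 5 char leaf(s), 1 union(s), 2 star(s)
chars contribute 5×2 = 10; each union adds +2; each star adds +2
Total: 10 + 2 + 4 = 16 states


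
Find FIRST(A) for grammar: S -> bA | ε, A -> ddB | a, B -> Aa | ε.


Per alternative of A: FIRST(ddB) = {d}; FIRST(a) = {a}
FIRST(A) = {a, d}


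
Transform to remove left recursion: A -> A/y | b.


Left-recursive alternatives: A/y; non-recursive: b
Introduce A': A -> bA', A' -> /yA' | ε


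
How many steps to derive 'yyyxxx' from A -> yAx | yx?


Derivation: A => yAx => yyAxx => yyyxxx
Steps: 3


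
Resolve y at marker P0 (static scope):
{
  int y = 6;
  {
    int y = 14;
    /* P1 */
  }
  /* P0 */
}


y declared in the same block as P0
y = 6


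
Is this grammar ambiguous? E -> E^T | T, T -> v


precedence layered via separate nonterminal T: deterministic
Unambiguous


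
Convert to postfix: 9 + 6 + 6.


Left to right (same or higher precedence on left)
Postfix: 9 6 + 6 +


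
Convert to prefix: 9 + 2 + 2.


left-to-right (same/higher precedence on left): tree is (+ (+ 9 2) 2)
Prefix: + + 9 2 2


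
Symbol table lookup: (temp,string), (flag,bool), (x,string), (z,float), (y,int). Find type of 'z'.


Lookup 'z' → type float


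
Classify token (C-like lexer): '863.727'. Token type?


Pattern: digits with a decimal point
Type: FLOAT_LITERAL


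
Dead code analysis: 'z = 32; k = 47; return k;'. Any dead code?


z is assigned but never read
Dead: 'z = 32'


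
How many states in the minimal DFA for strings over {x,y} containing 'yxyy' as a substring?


KMP-style automaton: 4 progress states + 1 absorbing accept = 5
Minimal DFA: 5 states


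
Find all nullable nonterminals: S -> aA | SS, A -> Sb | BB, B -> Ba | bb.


A nonterminal is nullable iff some alternative derives ε (directly, or every symbol in it is nullable)
Nullable: {}


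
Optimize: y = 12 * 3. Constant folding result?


12 * 3 = 36 at compile time
Optimized: y = 36


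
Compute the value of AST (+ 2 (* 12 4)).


Evaluate inner: (* 12 4) = 48
Evaluate root: (+ 2 48) = 50
Result: 50


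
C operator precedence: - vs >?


'-' is additive (level 9); '>' is relational (level 7)
Higher level binds tighter
'-' has higher precedence than '>'


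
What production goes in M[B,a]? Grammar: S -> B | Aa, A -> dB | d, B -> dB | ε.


For [B, a]: ε is nullable and 'a' ∈ FOLLOW(B)
Entry: B -> ε


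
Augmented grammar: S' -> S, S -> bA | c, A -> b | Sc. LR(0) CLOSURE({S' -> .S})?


Start: S' -> .S
For each item with dot before a nonterminal B, add B -> .γ for every B-production
Closure: [S' -> .S, S -> .bA, S -> .c]


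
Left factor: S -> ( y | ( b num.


Common prefix: '('
Factored: S -> ( S', S' -> y | b num


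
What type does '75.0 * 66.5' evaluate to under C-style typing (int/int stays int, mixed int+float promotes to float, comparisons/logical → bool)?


Operand types: float * float
Rule: mixed int/float promotes to float; int/int stays int
Result type: float


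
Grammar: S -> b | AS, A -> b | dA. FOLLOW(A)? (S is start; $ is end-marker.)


$ ∈ FOLLOW(S). For each A -> αBβ: add FIRST(β)\{ε} to FOLLOW(B); if β nullable, add FOLLOW(A).
FOLLOW(A) = {b, d}


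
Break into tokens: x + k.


Scan left to right, longest-match per lexeme
Tokens: ID(x), OP(+), ID(k)


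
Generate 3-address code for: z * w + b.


Break into single-operator statements:
t1 = z * w
t2 = t1 + b


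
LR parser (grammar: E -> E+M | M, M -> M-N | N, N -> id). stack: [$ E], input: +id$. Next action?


shift '+' to continue E -> E+M
Action: shift


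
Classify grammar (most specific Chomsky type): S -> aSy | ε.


Single nonterminal LHS, but a^n y^n is not regular
Classification: Type 2 (Context-Free)


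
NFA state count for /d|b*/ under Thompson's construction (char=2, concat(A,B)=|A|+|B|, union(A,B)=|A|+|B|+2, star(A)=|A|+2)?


Syntax tree has 2 char leaf(s), 1 union(s), 1 star(s)
chars contribute 2×2 = 4; each union adds +2; each star adds +2
Total: 4 + 2 + 2 = 8 states


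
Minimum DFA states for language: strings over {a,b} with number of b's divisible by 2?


Track (count of b) mod 2: states 0..1, accept at 0
Minimal DFA: 2 states


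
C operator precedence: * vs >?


'*' is multiplicative (level 10); '>' is relational (level 7)
Higher level binds tighter
'*' has higher precedence than '>'


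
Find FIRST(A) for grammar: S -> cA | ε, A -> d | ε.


Per alternative of A: FIRST(d) = {d}; FIRST(ε) = {ε}
FIRST(A) = {d, ε}


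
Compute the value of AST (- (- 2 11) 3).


Evaluate inner: (- 2 11) = -9
Evaluate root: (- -9 3) = -12
Result: -12


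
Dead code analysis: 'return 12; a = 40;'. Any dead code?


statement follows a return and is unreachable
Dead: 'a = 40'


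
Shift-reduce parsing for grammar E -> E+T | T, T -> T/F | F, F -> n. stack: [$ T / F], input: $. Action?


handle 'T/F' on top
Action: reduce (T -> T/F)


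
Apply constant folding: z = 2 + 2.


2 + 2 = 4 at compile time
Optimized: z = 4


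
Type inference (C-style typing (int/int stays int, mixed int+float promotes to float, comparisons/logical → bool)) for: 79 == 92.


Operand types: int == int
Rule: comparison yields bool
Result type: bool


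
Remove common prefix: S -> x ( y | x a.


Common prefix: 'x'
Factored: S -> x S', S' -> ( y | a


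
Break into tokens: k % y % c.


Scan left to right, longest-match per lexeme
Tokens: ID(k), OP(%), ID(y), OP(%), ID(c)


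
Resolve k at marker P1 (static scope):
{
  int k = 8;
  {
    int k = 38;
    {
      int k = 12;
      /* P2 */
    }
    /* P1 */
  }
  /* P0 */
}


k declared in the same block as P1
k = 38


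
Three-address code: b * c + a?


Break into single-operator statements:
t1 = b * c
t2 = t1 + a


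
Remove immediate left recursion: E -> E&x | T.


Left-recursive alternatives: E&x; non-recursive: T
Introduce E': E -> TE', E' -> &xE' | ε


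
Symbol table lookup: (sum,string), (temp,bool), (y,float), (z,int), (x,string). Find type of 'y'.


Lookup 'y' → type float


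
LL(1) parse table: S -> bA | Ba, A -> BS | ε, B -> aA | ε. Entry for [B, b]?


For [B, b]: ε is nullable and 'b' ∈ FOLLOW(B)
Entry: B -> ε


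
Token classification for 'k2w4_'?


Pattern: letter/underscore followed by alphanumerics, not a keyword
Type: IDENTIFIER


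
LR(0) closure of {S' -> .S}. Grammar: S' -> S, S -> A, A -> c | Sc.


Start: S' -> .S
For each item with dot before a nonterminal B, add B -> .γ for every B-production
Closure: [S' -> .S, S -> .A, A -> .c, A -> .Sc]


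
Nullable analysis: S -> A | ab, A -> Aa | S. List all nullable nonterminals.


A nonterminal is nullable iff some alternative derives ε (directly, or every symbol in it is nullable)
Nullable: {}


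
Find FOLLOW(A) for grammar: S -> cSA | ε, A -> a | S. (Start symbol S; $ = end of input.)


$ ∈ FOLLOW(S). For each A -> αBβ: add FIRST(β)\{ε} to FOLLOW(B); if β nullable, add FOLLOW(A).
FOLLOW(A) = {$, a, c}


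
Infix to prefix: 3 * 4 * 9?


left-to-right (same/higher precedence on left): tree is (* (* 3 4) 9)
Prefix: * * 3 4 9


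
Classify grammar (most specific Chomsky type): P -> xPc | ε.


Single nonterminal LHS, but x^n c^n is not regular
Classification: Type 2 (Context-Free)


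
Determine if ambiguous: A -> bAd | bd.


balanced b^n…d^n: each string has a unique parse
Unambiguous


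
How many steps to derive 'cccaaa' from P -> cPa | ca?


Derivation: P => cPa => ccPaa => cccaaa
Steps: 3


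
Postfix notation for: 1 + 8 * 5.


* has higher precedence, evaluate 8*5 first
Postfix: 1 8 5 * +


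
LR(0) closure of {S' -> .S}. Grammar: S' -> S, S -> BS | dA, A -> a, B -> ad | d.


Start: S' -> .S
For each item with dot before a nonterminal B, add B -> .γ for every B-production
Closure: [S' -> .S, S -> .BS, S -> .dA, B -> .ad, B -> .d]


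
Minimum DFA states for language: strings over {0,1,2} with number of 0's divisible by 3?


Track (count of 0) mod 3: states 0..2, accept at 0
Minimal DFA: 3 states


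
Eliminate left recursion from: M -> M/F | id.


Left-recursive alternatives: M/F; non-recursive: id
Introduce M': M -> idM', M' -> /FM' | ε


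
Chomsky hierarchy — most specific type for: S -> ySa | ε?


Single nonterminal LHS, but y^n a^n is not regular
Classification: Type 2 (Context-Free)


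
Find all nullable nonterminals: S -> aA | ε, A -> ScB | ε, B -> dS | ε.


A nonterminal is nullable iff some alternative derives ε (directly, or every symbol in it is nullable)
Nullable: {A, B, S}


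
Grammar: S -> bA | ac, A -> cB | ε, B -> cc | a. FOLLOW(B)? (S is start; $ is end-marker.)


$ ∈ FOLLOW(S). For each A -> αBβ: add FIRST(β)\{ε} to FOLLOW(B); if β nullable, add FOLLOW(A).
FOLLOW(B) = {$}


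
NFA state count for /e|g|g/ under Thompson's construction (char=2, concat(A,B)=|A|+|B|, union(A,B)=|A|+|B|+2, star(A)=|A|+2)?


Syntax tree has 3 char leaf(s), 2 union(s), 0 star(s)
chars contribute 3×2 = 6; each union adds +2; each star adds +2
Total: 6 + 4 + 0 = 10 states


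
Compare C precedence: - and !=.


'-' is additive (level 9); '!=' is equality (level 6)
Higher level binds tighter
'-' has higher precedence than '!='


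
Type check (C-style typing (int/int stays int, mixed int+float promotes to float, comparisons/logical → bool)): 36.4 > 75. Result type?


Operand types: float > int
Rule: comparison yields bool
Result type: bool


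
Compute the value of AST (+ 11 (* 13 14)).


Evaluate inner: (* 13 14) = 182
Evaluate root: (+ 11 182) = 193
Result: 193


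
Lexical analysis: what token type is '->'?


Pattern: operator symbol
Type: OPERATOR


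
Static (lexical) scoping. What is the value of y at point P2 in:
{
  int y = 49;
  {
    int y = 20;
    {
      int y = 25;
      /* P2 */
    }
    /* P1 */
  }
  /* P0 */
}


y declared in the same block as P2
y = 25


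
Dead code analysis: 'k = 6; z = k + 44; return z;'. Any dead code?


k is read by z's definition; z is returned
No dead code


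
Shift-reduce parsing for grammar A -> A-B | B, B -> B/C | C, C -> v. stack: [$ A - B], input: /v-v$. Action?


'/' can extend B; shift to build B -> B/C
Action: shift


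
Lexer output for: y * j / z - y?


Scan left to right, longest-match per lexeme
Tokens: ID(y), OP(*), ID(j), OP(/), ID(z), OP(-), ID(y)


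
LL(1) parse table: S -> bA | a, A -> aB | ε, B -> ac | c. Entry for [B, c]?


For [B, c]: 'c' ∈ FIRST(c)
Entry: B -> c


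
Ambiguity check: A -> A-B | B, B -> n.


precedence layered via separate nonterminal B: deterministic
Unambiguous


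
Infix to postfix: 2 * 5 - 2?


Left to right (same or higher precedence on left)
Postfix: 2 5 * 2 -


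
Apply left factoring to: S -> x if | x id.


Common prefix: 'x'
Factored: S -> x S', S' -> if | id


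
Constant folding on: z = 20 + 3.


20 + 3 = 23 at compile time
Optimized: z = 23


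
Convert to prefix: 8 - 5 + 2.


left-to-right (same/higher precedence on left): tree is (+ (- 8 5) 2)
Prefix: + - 8 5 2


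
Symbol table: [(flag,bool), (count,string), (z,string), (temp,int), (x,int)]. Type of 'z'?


Lookup 'z' → type string


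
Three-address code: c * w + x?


Break into single-operator statements:
t1 = c * w
t2 = t1 + x


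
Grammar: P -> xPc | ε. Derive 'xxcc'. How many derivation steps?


Derivation: P => xPc => xxPcc => xxcc
Steps: 3


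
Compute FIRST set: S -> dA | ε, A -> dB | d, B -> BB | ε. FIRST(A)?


Per alternative of A: FIRST(dB) = {d}; FIRST(d) = {d}
FIRST(A) = {d}


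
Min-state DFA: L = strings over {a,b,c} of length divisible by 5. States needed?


Track length mod 5: states 0..4, accept at 0
Minimal DFA: 5 states


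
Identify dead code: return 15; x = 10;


statement follows a return and is unreachable
Dead: 'x = 10'


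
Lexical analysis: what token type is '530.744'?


Pattern: digits with a decimal point
Type: FLOAT_LITERAL


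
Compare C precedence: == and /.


'/' is multiplicative (level 10); '==' is equality (level 6)
Higher level binds tighter
'/' has higher precedence than '=='


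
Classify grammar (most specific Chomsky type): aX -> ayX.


LHS has context (more than one symbol) and |LHS| ≤ |RHS|
Classification: Type 1 (Context-Sensitive)


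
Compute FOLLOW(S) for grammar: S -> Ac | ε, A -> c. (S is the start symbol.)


$ ∈ FOLLOW(S). For each A -> αBβ: add FIRST(β)\{ε} to FOLLOW(B); if β nullable, add FOLLOW(A).
FOLLOW(S) = {$}


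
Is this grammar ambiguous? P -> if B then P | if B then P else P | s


dangling else: 'if B then if B then s else s' parses two ways
Ambiguous


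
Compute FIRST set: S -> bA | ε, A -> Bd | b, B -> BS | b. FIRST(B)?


Per alternative of B: FIRST(BS) = {b}; FIRST(b) = {b}
FIRST(B) = {b}


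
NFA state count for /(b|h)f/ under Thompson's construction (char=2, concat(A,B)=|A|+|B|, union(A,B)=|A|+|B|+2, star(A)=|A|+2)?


Syntax tree has 3 char leaf(s), 1 union(s), 0 star(s)
chars contribute 3×2 = 6; each union adds +2; each star adds +2
Total: 6 + 2 + 0 = 8 states


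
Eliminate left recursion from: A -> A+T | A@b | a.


Left-recursive alternatives: A+T, A@b; non-recursive: a
Introduce A': A -> aA', A' -> +TA' | @bA' | ε


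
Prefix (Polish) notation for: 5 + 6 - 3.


left-to-right (same/higher precedence on left): tree is (- (+ 5 6) 3)
Prefix: - + 5 6 3


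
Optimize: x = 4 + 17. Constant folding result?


4 + 17 = 21 at compile time
Optimized: x = 21


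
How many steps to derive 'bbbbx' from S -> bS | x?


Derivation: S => bS => bbS => bbbS => bbbbS => bbbbx
Steps: 5


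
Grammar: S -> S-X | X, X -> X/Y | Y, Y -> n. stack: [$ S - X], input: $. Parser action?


handle 'S-X' on top; lookahead ∈ FOLLOW(S) = {-, $}
Action: reduce (S -> S-X)


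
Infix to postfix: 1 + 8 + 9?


Left to right (same or higher precedence on left)
Postfix: 1 8 + 9 +


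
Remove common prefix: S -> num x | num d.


Common prefix: 'num'
Factored: S -> num S', S' -> x | d


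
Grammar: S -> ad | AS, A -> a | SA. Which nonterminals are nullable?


A nonterminal is nullable iff some alternative derives ε (directly, or every symbol in it is nullable)
Nullable: {}


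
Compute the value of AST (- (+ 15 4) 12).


Evaluate inner: (+ 15 4) = 19
Evaluate root: (- 19 12) = 7
Result: 7


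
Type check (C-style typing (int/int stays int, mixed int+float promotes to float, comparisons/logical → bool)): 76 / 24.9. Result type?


Operand types: int / float
Rule: mixed int/float promotes to float; int/int stays int
Result type: float


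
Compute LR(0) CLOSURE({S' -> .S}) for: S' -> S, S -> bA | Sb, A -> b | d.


Start: S' -> .S
For each item with dot before a nonterminal B, add B -> .γ for every B-production
Closure: [S' -> .S, S -> .bA, S -> .Sb]


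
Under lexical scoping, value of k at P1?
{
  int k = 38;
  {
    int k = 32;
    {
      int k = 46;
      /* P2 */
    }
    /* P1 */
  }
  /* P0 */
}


k declared in the same block as P1
k = 32


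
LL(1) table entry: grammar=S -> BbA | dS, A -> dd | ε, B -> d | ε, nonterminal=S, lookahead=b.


For [S, b]: 'b' ∈ FIRST(BbA)
Entry: S -> BbA


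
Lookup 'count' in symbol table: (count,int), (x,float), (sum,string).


Lookup 'count' → type int


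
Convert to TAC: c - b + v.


Break into single-operator statements:
t1 = c - b
t2 = t1 + v


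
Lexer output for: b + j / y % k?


Scan left to right, longest-match per lexeme
Tokens: ID(b), OP(+), ID(j), OP(/), ID(y), OP(%), ID(k)


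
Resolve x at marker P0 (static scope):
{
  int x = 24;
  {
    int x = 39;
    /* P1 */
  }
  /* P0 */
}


x declared in the same block as P0
x = 24


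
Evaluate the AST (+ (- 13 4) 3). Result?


Evaluate inner: (- 13 4) = 9
Evaluate root: (+ 9 3) = 12
Result: 12


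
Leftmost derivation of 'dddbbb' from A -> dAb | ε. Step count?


Derivation: A => dAb => ddAbb => dddAbbb => dddbbb
Steps: 4


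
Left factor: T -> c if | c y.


Common prefix: 'c'
Factored: T -> c T', T' -> if | y


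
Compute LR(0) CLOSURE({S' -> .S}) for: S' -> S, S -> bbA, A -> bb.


Start: S' -> .S
For each item with dot before a nonterminal B, add B -> .γ for every B-production
Closure: [S' -> .S, S -> .bbA]


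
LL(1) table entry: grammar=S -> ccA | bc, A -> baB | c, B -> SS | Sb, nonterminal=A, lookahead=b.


For [A, b]: 'b' ∈ FIRST(baB)
Entry: A -> baB


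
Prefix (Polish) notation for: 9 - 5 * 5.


'*' binds tighter: tree is (- 9 (* 5 5))
Prefix: - 9 * 5 5


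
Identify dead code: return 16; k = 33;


statement follows a return and is unreachable
Dead: 'k = 33'


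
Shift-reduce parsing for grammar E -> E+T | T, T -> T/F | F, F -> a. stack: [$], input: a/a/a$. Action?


no handle on stack; shift 'a'
Action: shift


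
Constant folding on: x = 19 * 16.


19 * 16 = 304 at compile time
Optimized: x = 304


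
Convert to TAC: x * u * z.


Break into single-operator statements:
t1 = x * u
t2 = t1 * z


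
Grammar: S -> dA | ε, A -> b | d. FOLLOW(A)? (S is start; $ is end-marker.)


$ ∈ FOLLOW(S). For each A -> αBβ: add FIRST(β)\{ε} to FOLLOW(B); if β nullable, add FOLLOW(A).
FOLLOW(A) = {$}


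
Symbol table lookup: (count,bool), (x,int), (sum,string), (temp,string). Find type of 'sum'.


Lookup 'sum' → type string


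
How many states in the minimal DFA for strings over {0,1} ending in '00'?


Track the longest suffix of input matching a prefix of '00': 3 classes (prefixes of length 0..2)
Minimal DFA: 3 states


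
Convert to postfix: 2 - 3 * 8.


* has higher precedence, evaluate 3*8 first
Postfix: 2 3 8 * -


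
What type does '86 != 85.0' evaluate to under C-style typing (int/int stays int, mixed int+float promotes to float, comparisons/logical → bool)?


Operand types: int != float
Rule: comparison yields bool
Result type: bool


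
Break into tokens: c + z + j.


Scan left to right, longest-match per lexeme
Tokens: ID(c), OP(+), ID(z), OP(+), ID(j)


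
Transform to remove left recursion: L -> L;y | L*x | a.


Left-recursive alternatives: L;y, L*x; non-recursive: a
Introduce L': L -> aL', L' -> ;yL' | *xL' | ε


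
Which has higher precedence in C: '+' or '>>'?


'+' is additive (level 9); '>>' is shift (level 8)
Higher level binds tighter
'+' has higher precedence than '>>'


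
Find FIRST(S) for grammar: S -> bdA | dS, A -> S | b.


Per alternative of S: FIRST(bdA) = {b}; FIRST(dS) = {d}
FIRST(S) = {b, d}


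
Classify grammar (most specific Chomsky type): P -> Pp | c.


Left-linear: every RHS is a terminal or one nonterminal followed by a terminal
Classification: Type 3 (Regular)


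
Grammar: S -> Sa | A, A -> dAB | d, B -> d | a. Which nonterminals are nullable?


A nonterminal is nullable iff some alternative derives ε (directly, or every symbol in it is nullable)
Nullable: {}


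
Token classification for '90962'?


Pattern: digits only
Type: INTEGER_LITERAL


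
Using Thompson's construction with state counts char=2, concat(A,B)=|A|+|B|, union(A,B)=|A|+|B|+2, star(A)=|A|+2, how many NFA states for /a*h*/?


Syntax tree has 2 char leaf(s), 0 union(s), 2 star(s)
chars contribute 2×2 = 4; each union adds +2; each star adds +2
Total: 4 + 0 + 4 = 8 states


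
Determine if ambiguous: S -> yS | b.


right-linear, alternatives start with distinct terminals 'y' vs 'b': unique leftmost derivation
Unambiguous


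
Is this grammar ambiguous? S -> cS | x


right-linear, alternatives start with distinct terminals 'c' vs 'x': unique leftmost derivation
Unambiguous


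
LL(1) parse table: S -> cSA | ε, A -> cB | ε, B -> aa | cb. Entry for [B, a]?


For [B, a]: 'a' ∈ FIRST(aa)
Entry: B -> aa


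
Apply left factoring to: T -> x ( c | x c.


Common prefix: 'x'
Factored: T -> x T', T' -> ( c | c


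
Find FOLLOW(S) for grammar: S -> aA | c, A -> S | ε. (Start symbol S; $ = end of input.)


$ ∈ FOLLOW(S). For each A -> αBβ: add FIRST(β)\{ε} to FOLLOW(B); if β nullable, add FOLLOW(A).
FOLLOW(S) = {$}


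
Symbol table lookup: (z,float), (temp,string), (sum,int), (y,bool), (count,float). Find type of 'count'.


Lookup 'count' → type float


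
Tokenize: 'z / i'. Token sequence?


Scan left to right, longest-match per lexeme
Tokens: ID(z), OP(/), ID(i)


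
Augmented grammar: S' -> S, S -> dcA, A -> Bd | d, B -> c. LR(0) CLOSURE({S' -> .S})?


Start: S' -> .S
For each item with dot before a nonterminal B, add B -> .γ for every B-production
Closure: [S' -> .S, S -> .dcA]


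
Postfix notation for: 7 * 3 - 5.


Left to right (same or higher precedence on left)
Postfix: 7 3 * 5 -


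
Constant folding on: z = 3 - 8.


3 - 8 = -5 at compile time
Optimized: z = -5


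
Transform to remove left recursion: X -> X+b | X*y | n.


Left-recursive alternatives: X+b, X*y; non-recursive: n
Introduce X': X -> nX', X' -> +bX' | *yX' | ε


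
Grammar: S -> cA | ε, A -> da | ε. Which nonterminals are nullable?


A nonterminal is nullable iff some alternative derives ε (directly, or every symbol in it is nullable)
Nullable: {A, S}


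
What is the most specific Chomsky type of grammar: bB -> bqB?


LHS has context (more than one symbol) and |LHS| ≤ |RHS|
Classification: Type 1 (Context-Sensitive)


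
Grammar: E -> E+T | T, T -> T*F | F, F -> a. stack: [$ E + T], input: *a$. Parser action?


'*' can extend T; shift to build T -> T*F
Action: shift


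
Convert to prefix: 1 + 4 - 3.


left-to-right (same/higher precedence on left): tree is (- (+ 1 4) 3)
Prefix: - + 1 4 3


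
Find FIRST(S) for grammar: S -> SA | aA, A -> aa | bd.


Per alternative of S: FIRST(SA) = {a}; FIRST(aA) = {a}
FIRST(S) = {a}


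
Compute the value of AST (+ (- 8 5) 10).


Evaluate inner: (- 8 5) = 3
Evaluate root: (+ 3 10) = 13
Result: 13


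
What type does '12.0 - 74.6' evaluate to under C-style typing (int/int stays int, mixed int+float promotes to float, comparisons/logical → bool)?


Operand types: float - float
Rule: mixed int/float promotes to float; int/int stays int
Result type: float


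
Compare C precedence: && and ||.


'&&' is logical AND (level 2); '||' is logical OR (level 1)
Higher level binds tighter
'&&' has higher precedence than '||'


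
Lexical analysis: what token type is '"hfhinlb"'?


Pattern: double-quoted sequence
Type: STRING_LITERAL


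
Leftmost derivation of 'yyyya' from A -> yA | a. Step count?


Derivation: A => yA => yyA => yyyA => yyyyA => yyyya
Steps: 5


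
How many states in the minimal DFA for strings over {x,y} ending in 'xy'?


Track the longest suffix of input matching a prefix of 'xy': 3 classes (prefixes of length 0..2)
Minimal DFA: 3 states


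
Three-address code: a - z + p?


Break into single-operator statements:
t1 = a - z
t2 = t1 + p


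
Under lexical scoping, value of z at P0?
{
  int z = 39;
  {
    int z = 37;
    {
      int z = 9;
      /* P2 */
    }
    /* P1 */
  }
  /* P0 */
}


z declared in the same block as P0
z = 39


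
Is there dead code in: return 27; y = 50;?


statement follows a return and is unreachable
Dead: 'y = 50'


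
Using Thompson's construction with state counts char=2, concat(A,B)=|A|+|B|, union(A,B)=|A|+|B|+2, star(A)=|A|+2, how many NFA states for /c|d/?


Syntax tree has 2 char leaf(s), 1 union(s), 0 star(s)
chars contribute 2×2 = 4; each union adds +2; each star adds +2
Total: 4 + 2 + 0 = 6 states


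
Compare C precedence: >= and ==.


'>=' is relational (level 7); '==' is equality (level 6)
Higher level binds tighter
'>=' has higher precedence than '=='


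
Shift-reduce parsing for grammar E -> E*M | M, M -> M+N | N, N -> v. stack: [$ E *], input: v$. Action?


no handle ('E*' is not any RHS); shift 'v'
Action: shift


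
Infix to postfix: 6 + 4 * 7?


* has higher precedence, evaluate 4*7 first
Postfix: 6 4 7 * +


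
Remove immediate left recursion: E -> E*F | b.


Left-recursive alternatives: E*F; non-recursive: b
Introduce E': E -> bE', E' -> *FE' | ε


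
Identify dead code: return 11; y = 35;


statement follows a return and is unreachable
Dead: 'y = 35'


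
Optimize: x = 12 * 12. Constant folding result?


12 * 12 = 144 at compile time
Optimized: x = 144


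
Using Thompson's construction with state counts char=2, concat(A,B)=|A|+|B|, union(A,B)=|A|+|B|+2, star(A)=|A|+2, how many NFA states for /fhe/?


Syntax tree has 3 char leaf(s), 0 union(s), 0 star(s)
chars contribute 3×2 = 6; each union adds +2; each star adds +2
Total: 6 + 0 + 0 = 6 states


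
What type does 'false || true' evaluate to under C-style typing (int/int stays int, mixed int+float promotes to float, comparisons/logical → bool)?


Operand types: bool || bool
Rule: logical operators take bool operands and yield bool
Result type: bool


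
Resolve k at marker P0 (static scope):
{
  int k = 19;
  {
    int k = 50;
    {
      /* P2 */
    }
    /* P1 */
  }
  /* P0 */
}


k declared in the same block as P0
k = 19
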